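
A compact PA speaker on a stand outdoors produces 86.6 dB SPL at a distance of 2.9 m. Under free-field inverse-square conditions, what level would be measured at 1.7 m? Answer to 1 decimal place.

Free-field point source: level drops by 20·log₁₀ of the distance ratio.
ΔL = −20·log₁₀(1.7/2.9) = 4.64 dB, so L₂ = 86.6 + (4.64) = 91.2 dB SPL.

91.2 dB SPL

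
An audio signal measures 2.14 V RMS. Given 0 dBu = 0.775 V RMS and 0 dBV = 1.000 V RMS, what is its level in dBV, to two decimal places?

dBV = 20·log₁₀(V / 1.000 V).
20·log₁₀(2.14/1.000) = +6.61 dBV.

+6.61 dBV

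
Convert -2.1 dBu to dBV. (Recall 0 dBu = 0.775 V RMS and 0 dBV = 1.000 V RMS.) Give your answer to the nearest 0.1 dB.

The offset between the scales is 20·log₁₀(0.775/1.000) = −2.214 dB.
So dBV = -2.1 − 2.214 = -4.3 dBV.

-4.3 dBV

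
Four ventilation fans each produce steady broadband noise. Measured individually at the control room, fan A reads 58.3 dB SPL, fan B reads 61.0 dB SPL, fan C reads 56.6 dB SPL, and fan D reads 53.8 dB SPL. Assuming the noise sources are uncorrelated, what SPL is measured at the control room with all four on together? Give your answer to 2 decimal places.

64.20 dB SPL

Add the sources as powers (linear), then convert back to dB:
L_total = 10·log₁₀(10^(58.3/10) + 10^(61.0/10) + 10^(56.6/10) + 10^(53.8/10)) = 10·log₁₀(2632000) = 64.20 dB SPL.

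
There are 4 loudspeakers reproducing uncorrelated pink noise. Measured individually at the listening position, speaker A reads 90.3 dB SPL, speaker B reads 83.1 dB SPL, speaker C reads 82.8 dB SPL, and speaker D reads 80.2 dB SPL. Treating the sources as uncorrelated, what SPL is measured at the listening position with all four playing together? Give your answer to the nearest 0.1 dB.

92.0 dB SPL

Incoherent sources sum as intensities:
L_total = 10·log₁₀(10^(90.3/10) + 10^(83.1/10) + 10^(82.8/10) + 10^(80.2/10)) = 10·log₁₀(1571000000) = 92.0 dB SPL.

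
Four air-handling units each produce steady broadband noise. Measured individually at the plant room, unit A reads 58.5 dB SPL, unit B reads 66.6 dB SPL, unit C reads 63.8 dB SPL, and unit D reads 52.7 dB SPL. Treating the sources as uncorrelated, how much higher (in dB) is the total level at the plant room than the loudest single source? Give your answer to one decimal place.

2.4 dB

Uncorrelated sources add in intensity (power), not in dB.
L_total = 10·log₁₀(10^(58.5/10) + 10^(66.6/10) + 10^(63.8/10) + 10^(52.7/10)) = 68.96 dB SPL.
Excess over the loudest (66.6 dB): 68.96 − 66.6 = 2.4 dB.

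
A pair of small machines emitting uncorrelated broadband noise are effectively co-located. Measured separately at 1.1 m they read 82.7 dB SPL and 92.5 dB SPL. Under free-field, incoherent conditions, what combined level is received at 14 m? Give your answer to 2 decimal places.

Combined at 1.1 m: 10·log₁₀(10^(82.7/10)+10^(92.5/10)) = 92.932 dB SPL.
Then apply −20·log₁₀(14/1.1) = -22.095 dB → 70.84 dB SPL.

70.84 dB SPL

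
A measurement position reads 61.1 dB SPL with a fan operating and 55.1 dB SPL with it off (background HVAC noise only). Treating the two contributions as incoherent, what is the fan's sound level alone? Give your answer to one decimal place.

59.8 dB SPL

Background correction is a power subtraction:
L_src = 10·log₁₀(10^(61.1/10) − 10^(55.1/10)) = 10·log₁₀(964700) = 59.8 dB SPL.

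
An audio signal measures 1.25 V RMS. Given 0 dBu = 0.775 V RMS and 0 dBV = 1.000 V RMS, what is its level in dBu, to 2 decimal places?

+4.15 dBu

dBu = 20·log₁₀(V / 0.775 V).
20·log₁₀(1.25/0.775) = +4.15 dBu.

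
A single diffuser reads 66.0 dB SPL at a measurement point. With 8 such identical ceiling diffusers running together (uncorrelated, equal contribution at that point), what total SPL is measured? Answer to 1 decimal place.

75.0 dB SPL

8 equal incoherent sources raise the level by 10·log₁₀(8) = 9.03 dB.
L_total = 66.0 + 9.03 = 75.0 dB SPL.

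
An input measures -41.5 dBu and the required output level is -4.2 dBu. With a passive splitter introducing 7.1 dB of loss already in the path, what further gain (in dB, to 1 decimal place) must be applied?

The required make-up gain is the shortfall in the dB sum.
G = -4.2 − (-41.5) + 7.1 = 44.4 dB.

44.4 dB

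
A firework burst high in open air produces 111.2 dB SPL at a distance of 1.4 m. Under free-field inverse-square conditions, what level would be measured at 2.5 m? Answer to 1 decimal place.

Free-field point source: level drops by 20·log₁₀ of the distance ratio.
ΔL = −20·log₁₀(2.5/1.4) = -5.04 dB, so L₂ = 111.2 + (-5.04) = 106.2 dB SPL.

106.2 dB SPL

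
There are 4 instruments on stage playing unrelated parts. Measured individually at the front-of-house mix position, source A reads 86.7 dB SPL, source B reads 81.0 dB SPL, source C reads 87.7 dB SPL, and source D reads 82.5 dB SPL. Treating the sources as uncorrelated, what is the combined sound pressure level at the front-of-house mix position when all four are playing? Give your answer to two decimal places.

Incoherent sources sum as intensities:
L_total = 10·log₁₀(10^(86.7/10) + 10^(81.0/10) + 10^(87.7/10) + 10^(82.5/10)) = 10·log₁₀(1360000000) = 91.34 dB SPL.

91.34 dB SPL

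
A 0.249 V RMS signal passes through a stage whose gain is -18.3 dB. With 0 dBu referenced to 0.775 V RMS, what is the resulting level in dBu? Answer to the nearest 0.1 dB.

-28.2 dBu

Input level: 20·log₁₀(0.249/0.775) = -9.86 dBu.
Output: -9.86 − 18.3 = -28.2 dBu.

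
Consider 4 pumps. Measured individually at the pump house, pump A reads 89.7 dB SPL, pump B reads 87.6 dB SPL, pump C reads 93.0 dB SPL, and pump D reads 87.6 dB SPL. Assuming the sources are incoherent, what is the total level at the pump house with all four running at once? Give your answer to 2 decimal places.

96.11 dB SPL

Incoherent sources sum as intensities:
L_total = 10·log₁₀(10^(89.7/10) + 10^(87.6/10) + 10^(93.0/10) + 10^(87.6/10)) = 10·log₁₀(4079000000) = 96.11 dB SPL.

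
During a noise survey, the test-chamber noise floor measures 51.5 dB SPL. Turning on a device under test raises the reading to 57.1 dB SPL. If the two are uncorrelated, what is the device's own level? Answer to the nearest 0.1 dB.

Subtract intensities: L_src = 10·log₁₀(10^(L_total/10) − 10^(L_bg/10)).
L_src = 10·log₁₀(10^(57.1/10) − 10^(51.5/10)) = 10·log₁₀(371600) = 55.7 dB SPL.

55.7 dB SPL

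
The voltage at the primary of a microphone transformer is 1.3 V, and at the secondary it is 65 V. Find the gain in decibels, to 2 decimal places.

Voltage is an amplitude quantity, so gain = 20·log₁₀(V_out/V_in).
20·log₁₀(65/1.3) = 20·log₁₀(50.00) = 33.98 dB.

33.98 dB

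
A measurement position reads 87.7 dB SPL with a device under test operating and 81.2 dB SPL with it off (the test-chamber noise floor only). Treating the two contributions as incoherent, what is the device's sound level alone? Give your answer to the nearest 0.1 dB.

86.6 dB SPL

Remove the background by subtracting linear intensities:
L_src = 10·log₁₀(10^(87.7/10) − 10^(81.2/10)) = 10·log₁₀(457000000) = 86.6 dB SPL.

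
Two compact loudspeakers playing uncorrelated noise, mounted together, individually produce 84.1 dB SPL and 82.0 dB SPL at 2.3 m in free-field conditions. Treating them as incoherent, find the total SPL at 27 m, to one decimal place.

Combined at 2.3 m: 10·log₁₀(10^(84.1/10)+10^(82.0/10)) = 86.19 dB SPL.
Then apply −20·log₁₀(27/2.3) = -21.39 dB → 64.8 dB SPL.

64.8 dB SPL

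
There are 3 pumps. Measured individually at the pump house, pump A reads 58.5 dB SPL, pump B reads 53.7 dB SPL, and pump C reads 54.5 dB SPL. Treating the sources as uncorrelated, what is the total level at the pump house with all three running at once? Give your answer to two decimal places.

60.88 dB SPL

Incoherent sources sum as intensities:
L_total = 10·log₁₀(10^(58.5/10) + 10^(53.7/10) + 10^(54.5/10)) = 10·log₁₀(1224000) = 60.88 dB SPL.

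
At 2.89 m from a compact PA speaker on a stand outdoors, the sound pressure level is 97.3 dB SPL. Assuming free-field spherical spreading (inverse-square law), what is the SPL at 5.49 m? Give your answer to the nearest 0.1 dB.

91.7 dB SPL

Inverse-square spreading gives ΔL = −20·log₁₀(d₂/d₁).
ΔL = −20·log₁₀(5.49/2.89) = -5.57 dB, so L₂ = 97.3 + (-5.57) = 91.7 dB SPL.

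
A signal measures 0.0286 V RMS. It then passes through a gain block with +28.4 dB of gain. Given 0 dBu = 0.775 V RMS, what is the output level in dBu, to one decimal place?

Input level: 20·log₁₀(0.0286/0.775) = -28.66 dBu.
Output: -28.66 + 28.4 = -0.3 dBu.

-0.3 dBu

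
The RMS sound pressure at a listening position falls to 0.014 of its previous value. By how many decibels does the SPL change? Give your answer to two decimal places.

Sound pressure is an amplitude quantity: ΔL = 20·log₁₀(p₂/p₁).
20·log₁₀(0.014) = -37.08 dB.

-37.08 dB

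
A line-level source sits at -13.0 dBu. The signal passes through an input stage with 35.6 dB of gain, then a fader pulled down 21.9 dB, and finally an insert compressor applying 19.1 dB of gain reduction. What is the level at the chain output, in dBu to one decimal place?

-18.4 dBu

In dB, series stages simply add:
-13.0 + 35.6 − 21.9 − 19.1 = -18.4 dBu.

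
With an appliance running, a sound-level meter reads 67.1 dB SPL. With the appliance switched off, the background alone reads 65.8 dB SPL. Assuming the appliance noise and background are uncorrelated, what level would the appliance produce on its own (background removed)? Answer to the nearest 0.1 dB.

Background correction is a power subtraction:
L_src = 10·log₁₀(10^(67.1/10) − 10^(65.8/10)) = 10·log₁₀(1327000) = 61.2 dB SPL.

61.2 dB SPL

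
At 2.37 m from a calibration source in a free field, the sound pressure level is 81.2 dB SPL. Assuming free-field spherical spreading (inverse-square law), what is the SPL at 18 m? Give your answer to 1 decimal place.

63.6 dB SPL

Free-field point source: level drops by 20·log₁₀ of the distance ratio.
ΔL = −20·log₁₀(18/2.37) = -17.61 dB, so L₂ = 81.2 + (-17.61) = 63.6 dB SPL.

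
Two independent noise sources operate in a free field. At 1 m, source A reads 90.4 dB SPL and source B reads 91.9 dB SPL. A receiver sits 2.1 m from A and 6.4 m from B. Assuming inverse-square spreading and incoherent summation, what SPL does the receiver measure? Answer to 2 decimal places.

84.57 dB SPL

At the listener: L_A = 90.4 − 20·log₁₀(2.1) = 83.956 dB; L_B = 91.9 − 20·log₁₀(6.4) = 75.776 dB.
Combined: 10·log₁₀(10^(83.956/10)+10^(75.776/10)) = 84.57 dB SPL.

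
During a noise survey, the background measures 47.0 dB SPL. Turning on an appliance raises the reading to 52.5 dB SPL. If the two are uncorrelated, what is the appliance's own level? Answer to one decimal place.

Remove the background by subtracting linear intensities:
L_src = 10·log₁₀(10^(52.5/10) − 10^(47.0/10)) = 10·log₁₀(127700) = 51.1 dB SPL.

51.1 dB SPL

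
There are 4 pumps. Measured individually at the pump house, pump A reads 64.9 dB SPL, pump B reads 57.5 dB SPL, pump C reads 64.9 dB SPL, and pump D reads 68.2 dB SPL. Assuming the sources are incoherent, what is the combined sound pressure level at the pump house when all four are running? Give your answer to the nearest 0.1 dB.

Uncorrelated sources add in intensity (power), not in dB.
L_total = 10·log₁₀(10^(64.9/10) + 10^(57.5/10) + 10^(64.9/10) + 10^(68.2/10)) = 10·log₁₀(13350000) = 71.3 dB SPL.

71.3 dB SPL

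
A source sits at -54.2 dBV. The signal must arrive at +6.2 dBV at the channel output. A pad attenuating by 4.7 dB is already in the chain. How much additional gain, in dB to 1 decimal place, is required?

65.1 dB

The required make-up gain is the shortfall in the dB sum.
G = +6.2 − (-54.2) + 4.7 = 65.1 dB.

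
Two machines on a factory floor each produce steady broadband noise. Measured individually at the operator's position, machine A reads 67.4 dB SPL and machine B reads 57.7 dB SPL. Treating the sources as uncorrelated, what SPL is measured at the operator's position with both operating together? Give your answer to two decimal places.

Add the sources as powers (linear), then convert back to dB:
L_total = 10·log₁₀(10^(67.4/10) + 10^(57.7/10)) = 10·log₁₀(6084000) = 67.84 dB SPL.

67.84 dB SPL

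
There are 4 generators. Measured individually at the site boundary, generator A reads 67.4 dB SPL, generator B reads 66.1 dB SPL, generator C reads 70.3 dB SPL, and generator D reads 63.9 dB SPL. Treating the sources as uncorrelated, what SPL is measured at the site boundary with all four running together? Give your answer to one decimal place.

73.6 dB SPL

Uncorrelated sources add in intensity (power), not in dB.
L_total = 10·log₁₀(10^(67.4/10) + 10^(66.1/10) + 10^(70.3/10) + 10^(63.9/10)) = 10·log₁₀(22740000) = 73.6 dB SPL.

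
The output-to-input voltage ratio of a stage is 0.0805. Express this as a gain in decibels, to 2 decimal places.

-21.88 dB

Voltage is an amplitude quantity, so gain = 20·log₁₀(V_out/V_in).
20·log₁₀(0.0805) = -21.88 dB.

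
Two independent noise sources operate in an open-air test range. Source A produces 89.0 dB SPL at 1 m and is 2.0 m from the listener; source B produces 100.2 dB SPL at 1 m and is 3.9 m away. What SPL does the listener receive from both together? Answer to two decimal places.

At the listener: L_A = 89.0 − 20·log₁₀(2.0) = 82.979 dB; L_B = 100.2 − 20·log₁₀(3.9) = 88.379 dB.
Combined: 10·log₁₀(10^(82.979/10)+10^(88.379/10)) = 89.48 dB SPL.

89.48 dB SPL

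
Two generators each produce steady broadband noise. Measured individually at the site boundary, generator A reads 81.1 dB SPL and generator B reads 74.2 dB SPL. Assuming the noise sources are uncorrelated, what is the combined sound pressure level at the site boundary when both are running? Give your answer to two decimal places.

Incoherent sources sum as intensities:
L_total = 10·log₁₀(10^(81.1/10) + 10^(74.2/10)) = 10·log₁₀(155100000) = 81.91 dB SPL.

81.91 dB SPL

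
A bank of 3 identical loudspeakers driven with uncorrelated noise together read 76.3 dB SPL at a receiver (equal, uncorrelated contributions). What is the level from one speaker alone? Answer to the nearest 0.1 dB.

3 equal incoherent sources add 10·log₁₀(3) = 4.77 dB over one source.
L_one = 76.3 − 4.77 = 71.5 dB SPL.

71.5 dB SPL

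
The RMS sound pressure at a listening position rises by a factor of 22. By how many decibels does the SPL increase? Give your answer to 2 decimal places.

SPL change from a pressure ratio uses the 20·log₁₀ form:
20·log₁₀(22) = 26.85 dB.

26.85 dB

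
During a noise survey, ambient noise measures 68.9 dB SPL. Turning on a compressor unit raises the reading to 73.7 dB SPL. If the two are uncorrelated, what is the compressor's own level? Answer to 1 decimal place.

Remove the background by subtracting linear intensities:
L_src = 10·log₁₀(10^(73.7/10) − 10^(68.9/10)) = 10·log₁₀(15680000) = 72.0 dB SPL.

72.0 dB SPL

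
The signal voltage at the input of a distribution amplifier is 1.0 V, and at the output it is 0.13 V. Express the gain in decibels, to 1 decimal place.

-17.7 dB

Voltage ratio → dB uses the 20·log₁₀ form:
20·log₁₀(0.13/1.0) = 20·log₁₀(0.1300) = -17.7 dB.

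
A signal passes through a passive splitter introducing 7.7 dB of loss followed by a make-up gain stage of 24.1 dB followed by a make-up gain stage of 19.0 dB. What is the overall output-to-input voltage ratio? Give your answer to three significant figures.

58.9

Net gain = (−7.7) + 24.1 + 19.0 = 35.4 dB.
Voltage ratio = 10^(35.4/20) = 58.9.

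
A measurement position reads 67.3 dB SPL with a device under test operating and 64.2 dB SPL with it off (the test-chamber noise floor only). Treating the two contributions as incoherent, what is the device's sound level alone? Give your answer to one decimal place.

Subtract intensities: L_src = 10·log₁₀(10^(L_total/10) − 10^(L_bg/10)).
L_src = 10·log₁₀(10^(67.3/10) − 10^(64.2/10)) = 10·log₁₀(2740000) = 64.4 dB SPL.

64.4 dB SPL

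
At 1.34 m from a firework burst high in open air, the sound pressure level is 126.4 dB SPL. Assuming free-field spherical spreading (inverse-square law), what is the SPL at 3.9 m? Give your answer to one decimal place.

Free-field point source: level drops by 20·log₁₀ of the distance ratio.
ΔL = −20·log₁₀(3.9/1.34) = -9.28 dB, so L₂ = 126.4 + (-9.28) = 117.1 dB SPL.

117.1 dB SPL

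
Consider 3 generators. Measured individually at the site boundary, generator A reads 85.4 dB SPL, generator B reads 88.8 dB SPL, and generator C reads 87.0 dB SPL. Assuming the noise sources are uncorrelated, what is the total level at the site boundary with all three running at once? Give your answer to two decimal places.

Incoherent sources sum as intensities:
L_total = 10·log₁₀(10^(85.4/10) + 10^(88.8/10) + 10^(87.0/10)) = 10·log₁₀(1607000000) = 92.06 dB SPL.

92.06 dB SPL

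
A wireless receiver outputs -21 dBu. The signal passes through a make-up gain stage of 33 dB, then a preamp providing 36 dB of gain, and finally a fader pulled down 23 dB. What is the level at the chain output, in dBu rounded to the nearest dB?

Cascaded gains and losses add directly in dB.
-21 + 33 + 36 − 23 = +25 dBu.

+25 dBu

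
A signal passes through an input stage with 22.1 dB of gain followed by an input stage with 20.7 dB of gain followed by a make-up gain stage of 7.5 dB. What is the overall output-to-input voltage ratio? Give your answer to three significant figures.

327

Net gain = 22.1 + 20.7 + 7.5 = 50.3 dB.
Voltage ratio = 10^(50.3/20) = 327.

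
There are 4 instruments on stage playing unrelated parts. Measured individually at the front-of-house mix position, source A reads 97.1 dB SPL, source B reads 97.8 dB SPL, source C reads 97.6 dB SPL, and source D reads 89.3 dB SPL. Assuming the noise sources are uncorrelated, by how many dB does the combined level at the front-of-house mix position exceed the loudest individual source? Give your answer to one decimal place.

4.7 dB

Add the sources as powers (linear), then convert back to dB:
L_total = 10·log₁₀(10^(97.1/10) + 10^(97.8/10) + 10^(97.6/10) + 10^(89.3/10)) = 102.49 dB SPL.
Excess over the loudest (97.8 dB): 102.49 − 97.8 = 4.7 dB.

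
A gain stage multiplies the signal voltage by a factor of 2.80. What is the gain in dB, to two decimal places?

8.94 dB

Voltage is an amplitude quantity, so gain = 20·log₁₀(V_out/V_in).
20·log₁₀(2.80) = 8.94 dB.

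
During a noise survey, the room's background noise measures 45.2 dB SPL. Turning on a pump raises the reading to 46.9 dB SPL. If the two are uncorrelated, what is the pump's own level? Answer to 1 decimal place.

Background correction is a power subtraction:
L_src = 10·log₁₀(10^(46.9/10) − 10^(45.2/10)) = 10·log₁₀(15860) = 42.0 dB SPL.

42.0 dB SPL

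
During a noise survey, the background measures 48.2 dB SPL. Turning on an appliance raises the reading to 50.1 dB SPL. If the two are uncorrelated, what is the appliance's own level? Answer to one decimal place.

Remove the background by subtracting linear intensities:
L_src = 10·log₁₀(10^(50.1/10) − 10^(48.2/10)) = 10·log₁₀(36260) = 45.6 dB SPL.

45.6 dB SPL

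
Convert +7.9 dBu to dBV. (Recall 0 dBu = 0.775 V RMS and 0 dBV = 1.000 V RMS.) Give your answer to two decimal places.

The offset between the scales is 20·log₁₀(0.775/1.000) = −2.214 dB.
So dBV = +7.9 − 2.214 = +5.69 dBV.

+5.69 dBV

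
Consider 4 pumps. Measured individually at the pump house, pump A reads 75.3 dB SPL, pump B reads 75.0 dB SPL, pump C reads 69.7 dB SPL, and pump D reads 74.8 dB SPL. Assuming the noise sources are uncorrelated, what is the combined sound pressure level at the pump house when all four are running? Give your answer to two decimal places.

Add the sources as powers (linear), then convert back to dB:
L_total = 10·log₁₀(10^(75.3/10) + 10^(75.0/10) + 10^(69.7/10) + 10^(74.8/10)) = 10·log₁₀(105000000) = 80.21 dB SPL.

80.21 dB SPL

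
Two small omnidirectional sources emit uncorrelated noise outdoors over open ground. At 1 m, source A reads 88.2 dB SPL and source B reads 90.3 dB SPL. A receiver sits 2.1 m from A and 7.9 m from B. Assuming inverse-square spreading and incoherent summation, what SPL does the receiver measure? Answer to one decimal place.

82.2 dB SPL

At the listener: L_A = 88.2 − 20·log₁₀(2.1) = 81.76 dB; L_B = 90.3 − 20·log₁₀(7.9) = 72.35 dB.
Combined: 10·log₁₀(10^(81.76/10)+10^(72.35/10)) = 82.2 dB SPL.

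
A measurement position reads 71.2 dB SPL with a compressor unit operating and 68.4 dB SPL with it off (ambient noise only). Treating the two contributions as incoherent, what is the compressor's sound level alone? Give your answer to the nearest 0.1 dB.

68.0 dB SPL

Subtract intensities: L_src = 10·log₁₀(10^(L_total/10) − 10^(L_bg/10)).
L_src = 10·log₁₀(10^(71.2/10) − 10^(68.4/10)) = 10·log₁₀(6264000) = 68.0 dB SPL.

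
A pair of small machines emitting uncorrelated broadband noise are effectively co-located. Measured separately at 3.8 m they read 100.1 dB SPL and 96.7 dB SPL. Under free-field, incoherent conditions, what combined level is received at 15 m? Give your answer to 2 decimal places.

89.81 dB SPL

Combined at 3.8 m: 10·log₁₀(10^(100.1/10)+10^(96.7/10)) = 101.735 dB SPL.
Then apply −20·log₁₀(15/3.8) = -11.926 dB → 89.81 dB SPL.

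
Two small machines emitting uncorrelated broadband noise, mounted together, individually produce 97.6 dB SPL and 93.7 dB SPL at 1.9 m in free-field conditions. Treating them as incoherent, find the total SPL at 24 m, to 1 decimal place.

77.1 dB SPL

Combined at 1.9 m: 10·log₁₀(10^(97.6/10)+10^(93.7/10)) = 99.08 dB SPL.
Then apply −20·log₁₀(24/1.9) = -22.03 dB → 77.1 dB SPL.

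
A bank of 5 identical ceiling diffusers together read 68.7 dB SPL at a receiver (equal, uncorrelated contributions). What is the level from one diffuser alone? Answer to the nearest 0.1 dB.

5 equal incoherent sources add 10·log₁₀(5) = 6.99 dB over one source.
L_one = 68.7 − 6.99 = 61.7 dB SPL.

61.7 dB SPL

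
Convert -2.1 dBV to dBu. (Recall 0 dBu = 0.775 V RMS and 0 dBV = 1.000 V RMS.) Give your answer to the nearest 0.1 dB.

+0.1 dBu

The offset between the scales is 20·log₁₀(0.775/1.000) = −2.214 dB.
So dBu = -2.1 + 2.214 = +0.1 dBu.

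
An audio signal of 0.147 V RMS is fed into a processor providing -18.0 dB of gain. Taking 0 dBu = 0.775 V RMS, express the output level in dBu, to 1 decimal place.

-32.4 dBu

Input level: 20·log₁₀(0.147/0.775) = -14.44 dBu.
Output: -14.44 − 18.0 = -32.4 dBu.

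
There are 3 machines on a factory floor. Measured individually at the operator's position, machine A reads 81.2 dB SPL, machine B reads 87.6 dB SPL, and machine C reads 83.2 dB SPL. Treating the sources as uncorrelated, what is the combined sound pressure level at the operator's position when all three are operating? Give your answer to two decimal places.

89.62 dB SPL

Uncorrelated sources add in intensity (power), not in dB.
L_total = 10·log₁₀(10^(81.2/10) + 10^(87.6/10) + 10^(83.2/10)) = 10·log₁₀(916200000) = 89.62 dB SPL.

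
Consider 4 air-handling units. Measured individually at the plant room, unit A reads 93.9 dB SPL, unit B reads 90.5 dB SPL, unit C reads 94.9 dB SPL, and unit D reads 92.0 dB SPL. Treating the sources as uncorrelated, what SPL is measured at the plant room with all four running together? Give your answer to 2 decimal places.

Incoherent sources sum as intensities:
L_total = 10·log₁₀(10^(93.9/10) + 10^(90.5/10) + 10^(94.9/10) + 10^(92.0/10)) = 10·log₁₀(8252000000) = 99.17 dB SPL.

99.17 dB SPL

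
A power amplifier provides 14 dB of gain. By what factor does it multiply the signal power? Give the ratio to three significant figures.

Power ratio = 10^(dB/10).
10^(14/10) = 10^(1.400) = 25.1.

25.1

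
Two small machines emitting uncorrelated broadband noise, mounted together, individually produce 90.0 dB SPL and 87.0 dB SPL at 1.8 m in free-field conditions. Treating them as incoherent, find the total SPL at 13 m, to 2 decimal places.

Combined at 1.8 m: 10·log₁₀(10^(90.0/10)+10^(87.0/10)) = 91.764 dB SPL.
Then apply −20·log₁₀(13/1.8) = -17.173 dB → 74.59 dB SPL.

74.59 dB SPL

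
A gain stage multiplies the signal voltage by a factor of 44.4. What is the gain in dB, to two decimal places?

32.95 dB

Voltage is an amplitude quantity, so gain = 20·log₁₀(V_out/V_in).
20·log₁₀(44.4) = 32.95 dB.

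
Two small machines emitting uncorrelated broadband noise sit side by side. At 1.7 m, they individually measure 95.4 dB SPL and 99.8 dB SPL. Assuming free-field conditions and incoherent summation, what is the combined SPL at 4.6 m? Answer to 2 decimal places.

Combined at 1.7 m: 10·log₁₀(10^(95.4/10)+10^(99.8/10)) = 101.145 dB SPL.
Then apply −20·log₁₀(4.6/1.7) = -8.646 dB → 92.50 dB SPL.

92.50 dB SPL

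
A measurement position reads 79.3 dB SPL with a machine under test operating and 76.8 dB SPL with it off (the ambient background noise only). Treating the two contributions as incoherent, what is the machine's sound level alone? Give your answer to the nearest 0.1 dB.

Remove the background by subtracting linear intensities:
L_src = 10·log₁₀(10^(79.3/10) − 10^(76.8/10)) = 10·log₁₀(37250000) = 75.7 dB SPL.

75.7 dB SPL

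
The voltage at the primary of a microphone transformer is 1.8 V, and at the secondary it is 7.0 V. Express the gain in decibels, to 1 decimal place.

11.8 dB

Voltage ratio → dB uses the 20·log₁₀ form:
20·log₁₀(7.0/1.8) = 20·log₁₀(3.889) = 11.8 dB.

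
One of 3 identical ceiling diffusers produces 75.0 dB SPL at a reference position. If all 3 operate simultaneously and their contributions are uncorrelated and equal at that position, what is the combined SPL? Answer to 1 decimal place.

3 equal incoherent sources raise the level by 10·log₁₀(3) = 4.77 dB.
L_total = 75.0 + 4.77 = 79.8 dB SPL.

79.8 dB SPL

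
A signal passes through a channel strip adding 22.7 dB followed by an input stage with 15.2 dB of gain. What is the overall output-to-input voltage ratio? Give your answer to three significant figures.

78.5

Net gain = 22.7 + 15.2 = 37.9 dB.
Voltage ratio = 10^(37.9/20) = 78.5.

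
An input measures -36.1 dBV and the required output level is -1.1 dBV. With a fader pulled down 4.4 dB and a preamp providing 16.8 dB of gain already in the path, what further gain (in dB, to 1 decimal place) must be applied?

22.6 dB

The required make-up gain is the shortfall in the dB sum.
G = -1.1 − (-36.1) + 4.4 − 16.8 = 22.6 dB.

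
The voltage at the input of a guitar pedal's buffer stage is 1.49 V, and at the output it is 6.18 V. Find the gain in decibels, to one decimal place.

Voltage is an amplitude quantity, so gain = 20·log₁₀(V_out/V_in).
20·log₁₀(6.18/1.49) = 20·log₁₀(4.148) = 12.4 dB.

12.4 dB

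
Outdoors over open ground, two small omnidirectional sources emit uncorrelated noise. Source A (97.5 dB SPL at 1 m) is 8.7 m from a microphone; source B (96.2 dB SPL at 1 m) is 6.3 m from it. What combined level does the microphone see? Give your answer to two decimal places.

82.54 dB SPL

At the listener: L_A = 97.5 − 20·log₁₀(8.7) = 78.710 dB; L_B = 96.2 − 20·log₁₀(6.3) = 80.213 dB.
Combined: 10·log₁₀(10^(78.710/10)+10^(80.213/10)) = 82.54 dB SPL.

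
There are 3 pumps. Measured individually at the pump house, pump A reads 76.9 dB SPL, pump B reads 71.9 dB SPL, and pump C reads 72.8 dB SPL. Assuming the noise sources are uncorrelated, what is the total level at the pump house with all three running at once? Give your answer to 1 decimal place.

Incoherent sources sum as intensities:
L_total = 10·log₁₀(10^(76.9/10) + 10^(71.9/10) + 10^(72.8/10)) = 10·log₁₀(83520000) = 79.2 dB SPL.

79.2 dB SPL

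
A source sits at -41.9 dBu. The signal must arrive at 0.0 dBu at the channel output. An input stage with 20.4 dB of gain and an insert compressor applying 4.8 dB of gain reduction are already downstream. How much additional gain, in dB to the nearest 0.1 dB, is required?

The required make-up gain is the shortfall in the dB sum.
G = 0.0 − (-41.9) − 20.4 + 4.8 = 26.3 dB.

26.3 dB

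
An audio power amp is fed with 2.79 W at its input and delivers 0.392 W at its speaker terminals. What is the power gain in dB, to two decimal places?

Power is a power quantity, so gain = 10·log₁₀(P_out/P_in).
10·log₁₀(0.392/2.79) = 10·log₁₀(0.1405) = -8.52 dB.

-8.52 dB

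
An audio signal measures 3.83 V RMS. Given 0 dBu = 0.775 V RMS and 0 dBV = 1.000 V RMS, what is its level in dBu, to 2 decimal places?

dBu = 20·log₁₀(V / 0.775 V).
20·log₁₀(3.83/0.775) = +13.88 dBu.

+13.88 dBu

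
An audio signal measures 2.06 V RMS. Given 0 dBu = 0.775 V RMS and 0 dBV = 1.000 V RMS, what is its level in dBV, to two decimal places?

+6.28 dBV

dBV = 20·log₁₀(V / 1.000 V).
20·log₁₀(2.06/1.000) = +6.28 dBV.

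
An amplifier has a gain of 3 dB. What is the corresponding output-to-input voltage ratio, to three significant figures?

1.41

Voltage ratio = 10^(dB/20).
10^(3/20) = 10^(0.1500) = 1.41.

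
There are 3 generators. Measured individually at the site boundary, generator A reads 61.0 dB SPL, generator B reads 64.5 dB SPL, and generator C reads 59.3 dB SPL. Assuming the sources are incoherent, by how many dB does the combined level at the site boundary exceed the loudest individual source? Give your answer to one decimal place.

2.4 dB

Uncorrelated sources add in intensity (power), not in dB.
L_total = 10·log₁₀(10^(61.0/10) + 10^(64.5/10) + 10^(59.3/10)) = 66.93 dB SPL.
Excess over the loudest (64.5 dB): 66.93 − 64.5 = 2.4 dB.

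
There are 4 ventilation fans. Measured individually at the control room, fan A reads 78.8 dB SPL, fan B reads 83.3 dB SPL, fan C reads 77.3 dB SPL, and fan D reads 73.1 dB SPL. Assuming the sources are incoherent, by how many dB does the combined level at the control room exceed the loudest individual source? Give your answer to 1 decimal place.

2.3 dB

Incoherent sources sum as intensities:
L_total = 10·log₁₀(10^(78.8/10) + 10^(83.3/10) + 10^(77.3/10) + 10^(73.1/10)) = 85.61 dB SPL.
Excess over the loudest (83.3 dB): 85.61 − 83.3 = 2.3 dB.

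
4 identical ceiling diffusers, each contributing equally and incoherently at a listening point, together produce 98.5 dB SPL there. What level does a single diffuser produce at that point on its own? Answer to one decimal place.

92.5 dB SPL

4 equal incoherent sources add 10·log₁₀(4) = 6.02 dB over one source.
L_one = 98.5 − 6.02 = 92.5 dB SPL.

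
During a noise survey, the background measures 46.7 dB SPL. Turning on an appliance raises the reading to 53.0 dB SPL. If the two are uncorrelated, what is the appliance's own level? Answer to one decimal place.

51.8 dB SPL

Remove the background by subtracting linear intensities:
L_src = 10·log₁₀(10^(53.0/10) − 10^(46.7/10)) = 10·log₁₀(152800) = 51.8 dB SPL.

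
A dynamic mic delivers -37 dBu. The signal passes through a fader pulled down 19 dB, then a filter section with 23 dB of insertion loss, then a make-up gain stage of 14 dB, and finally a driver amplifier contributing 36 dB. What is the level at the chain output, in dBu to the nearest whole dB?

Gain stages sum in dB:
-37 − 19 − 23 + 14 + 36 = -29 dBu.

-29 dBu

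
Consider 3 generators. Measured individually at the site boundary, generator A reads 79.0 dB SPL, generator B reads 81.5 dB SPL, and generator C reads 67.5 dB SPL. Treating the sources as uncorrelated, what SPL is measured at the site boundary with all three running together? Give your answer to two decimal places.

83.55 dB SPL

Incoherent sources sum as intensities:
L_total = 10·log₁₀(10^(79.0/10) + 10^(81.5/10) + 10^(67.5/10)) = 10·log₁₀(226300000) = 83.55 dB SPL.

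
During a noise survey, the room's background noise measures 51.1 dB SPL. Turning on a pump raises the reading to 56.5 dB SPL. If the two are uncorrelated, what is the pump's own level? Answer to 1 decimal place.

55.0 dB SPL

Remove the background by subtracting linear intensities:
L_src = 10·log₁₀(10^(56.5/10) − 10^(51.1/10)) = 10·log₁₀(317900) = 55.0 dB SPL.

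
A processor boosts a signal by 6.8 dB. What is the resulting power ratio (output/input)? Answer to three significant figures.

Power ratio = 10^(dB/10).
10^(6.8/10) = 10^(0.6800) = 4.79.

4.79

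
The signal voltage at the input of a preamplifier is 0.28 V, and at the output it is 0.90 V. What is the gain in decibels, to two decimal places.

Voltage ratio → dB uses the 20·log₁₀ form:
20·log₁₀(0.90/0.28) = 20·log₁₀(3.214) = 10.14 dB.

10.14 dB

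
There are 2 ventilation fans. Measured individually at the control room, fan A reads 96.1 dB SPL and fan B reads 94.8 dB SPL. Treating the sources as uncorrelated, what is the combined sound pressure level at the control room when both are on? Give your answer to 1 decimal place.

Incoherent sources sum as intensities:
L_total = 10·log₁₀(10^(96.1/10) + 10^(94.8/10)) = 10·log₁₀(7094000000) = 98.5 dB SPL.

98.5 dB SPL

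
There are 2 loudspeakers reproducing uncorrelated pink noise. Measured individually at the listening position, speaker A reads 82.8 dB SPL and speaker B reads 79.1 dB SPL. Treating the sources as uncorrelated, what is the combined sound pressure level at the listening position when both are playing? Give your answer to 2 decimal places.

Add the sources as powers (linear), then convert back to dB:
L_total = 10·log₁₀(10^(82.8/10) + 10^(79.1/10)) = 10·log₁₀(271800000) = 84.34 dB SPL.

84.34 dB SPL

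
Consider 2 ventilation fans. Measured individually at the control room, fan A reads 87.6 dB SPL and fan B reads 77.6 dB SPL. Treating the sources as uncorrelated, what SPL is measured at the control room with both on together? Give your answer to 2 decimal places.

Incoherent sources sum as intensities:
L_total = 10·log₁₀(10^(87.6/10) + 10^(77.6/10)) = 10·log₁₀(633000000) = 88.01 dB SPL.

88.01 dB SPL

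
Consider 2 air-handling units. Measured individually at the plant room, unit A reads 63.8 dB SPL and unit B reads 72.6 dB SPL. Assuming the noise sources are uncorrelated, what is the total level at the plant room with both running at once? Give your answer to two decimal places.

Uncorrelated sources add in intensity (power), not in dB.
L_total = 10·log₁₀(10^(63.8/10) + 10^(72.6/10)) = 10·log₁₀(20600000) = 73.14 dB SPL.

73.14 dB SPL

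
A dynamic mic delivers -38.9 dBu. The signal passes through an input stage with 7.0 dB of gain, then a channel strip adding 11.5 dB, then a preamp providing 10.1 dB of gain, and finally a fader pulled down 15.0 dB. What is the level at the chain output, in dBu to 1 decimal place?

Gain stages sum in dB:
-38.9 + 7.0 + 11.5 + 10.1 − 15.0 = -25.3 dBu.

-25.3 dBu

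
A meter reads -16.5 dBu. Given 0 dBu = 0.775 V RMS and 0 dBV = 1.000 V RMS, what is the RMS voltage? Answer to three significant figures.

V = 0.775 V × 10^(-16.5/20).
= 0.775 × 0.1496 = 0.116 V.

0.116 V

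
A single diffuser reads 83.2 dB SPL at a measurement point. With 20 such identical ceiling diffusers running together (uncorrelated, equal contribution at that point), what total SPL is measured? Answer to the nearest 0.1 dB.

20 equal incoherent sources raise the level by 10·log₁₀(20) = 13.01 dB.
L_total = 83.2 + 13.01 = 96.2 dB SPL.

96.2 dB SPL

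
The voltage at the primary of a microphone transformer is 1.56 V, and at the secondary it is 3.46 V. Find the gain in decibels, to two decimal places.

Voltage is an amplitude quantity, so gain = 20·log₁₀(V_out/V_in).
20·log₁₀(3.46/1.56) = 20·log₁₀(2.218) = 6.92 dB.

6.92 dB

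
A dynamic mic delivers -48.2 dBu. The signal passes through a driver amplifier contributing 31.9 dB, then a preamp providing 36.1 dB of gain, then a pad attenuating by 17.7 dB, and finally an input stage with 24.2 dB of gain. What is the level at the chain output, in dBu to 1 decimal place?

+26.3 dBu

In dB, series stages simply add:
-48.2 + 31.9 + 36.1 − 17.7 + 24.2 = +26.3 dBu.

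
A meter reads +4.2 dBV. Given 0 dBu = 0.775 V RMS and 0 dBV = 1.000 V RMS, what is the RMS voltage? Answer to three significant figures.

1.62 V

V = 1.000 V × 10^(+4.2/20).
= 1.000 × 1.622 = 1.62 V.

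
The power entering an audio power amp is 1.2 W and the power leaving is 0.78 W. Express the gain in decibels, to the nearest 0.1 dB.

Power is a power quantity, so gain = 10·log₁₀(P_out/P_in).
10·log₁₀(0.78/1.2) = 10·log₁₀(0.6500) = -1.9 dB.

-1.9 dB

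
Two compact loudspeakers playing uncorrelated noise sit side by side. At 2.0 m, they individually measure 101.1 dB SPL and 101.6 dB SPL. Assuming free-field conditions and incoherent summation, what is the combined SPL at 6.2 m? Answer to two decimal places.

Combined at 2.0 m: 10·log₁₀(10^(101.1/10)+10^(101.6/10)) = 104.367 dB SPL.
Then apply −20·log₁₀(6.2/2.0) = -9.827 dB → 94.54 dB SPL.

94.54 dB SPL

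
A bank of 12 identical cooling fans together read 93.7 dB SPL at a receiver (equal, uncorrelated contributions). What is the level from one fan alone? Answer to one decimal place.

82.9 dB SPL

12 equal incoherent sources add 10·log₁₀(12) = 10.79 dB over one source.
L_one = 93.7 − 10.79 = 82.9 dB SPL.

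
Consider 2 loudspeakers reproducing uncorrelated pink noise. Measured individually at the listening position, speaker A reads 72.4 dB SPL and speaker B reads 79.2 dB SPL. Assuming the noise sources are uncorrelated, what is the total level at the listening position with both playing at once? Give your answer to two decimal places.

80.02 dB SPL

Uncorrelated sources add in intensity (power), not in dB.
L_total = 10·log₁₀(10^(72.4/10) + 10^(79.2/10)) = 10·log₁₀(100600000) = 80.02 dB SPL.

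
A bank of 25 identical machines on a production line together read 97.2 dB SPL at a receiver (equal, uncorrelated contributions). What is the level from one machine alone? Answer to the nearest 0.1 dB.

25 equal incoherent sources add 10·log₁₀(25) = 13.98 dB over one source.
L_one = 97.2 − 13.98 = 83.2 dB SPL.

83.2 dB SPL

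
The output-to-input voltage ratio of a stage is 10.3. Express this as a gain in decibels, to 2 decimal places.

Voltage is an amplitude quantity, so gain = 20·log₁₀(V_out/V_in).
20·log₁₀(10.3) = 20.26 dB.

20.26 dB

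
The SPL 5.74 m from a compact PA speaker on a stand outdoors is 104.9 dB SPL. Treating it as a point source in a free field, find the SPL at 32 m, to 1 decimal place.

For a point source in a free field, ΔL = −20·log₁₀(d₂/d₁).
ΔL = −20·log₁₀(32/5.74) = -14.92 dB, so L₂ = 104.9 + (-14.92) = 90.0 dB SPL.

90.0 dB SPL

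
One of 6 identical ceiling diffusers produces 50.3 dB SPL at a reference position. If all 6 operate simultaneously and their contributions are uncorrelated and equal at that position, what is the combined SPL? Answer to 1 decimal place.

6 equal incoherent sources raise the level by 10·log₁₀(6) = 7.78 dB.
L_total = 50.3 + 7.78 = 58.1 dB SPL.

58.1 dB SPL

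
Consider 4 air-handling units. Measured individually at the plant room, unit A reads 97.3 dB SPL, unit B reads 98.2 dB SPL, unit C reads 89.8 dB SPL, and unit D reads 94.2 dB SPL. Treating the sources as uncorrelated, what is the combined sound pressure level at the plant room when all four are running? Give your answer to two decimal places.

101.92 dB SPL

Add the sources as powers (linear), then convert back to dB:
L_total = 10·log₁₀(10^(97.3/10) + 10^(98.2/10) + 10^(89.8/10) + 10^(94.2/10)) = 10·log₁₀(15563000000) = 101.92 dB SPL.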